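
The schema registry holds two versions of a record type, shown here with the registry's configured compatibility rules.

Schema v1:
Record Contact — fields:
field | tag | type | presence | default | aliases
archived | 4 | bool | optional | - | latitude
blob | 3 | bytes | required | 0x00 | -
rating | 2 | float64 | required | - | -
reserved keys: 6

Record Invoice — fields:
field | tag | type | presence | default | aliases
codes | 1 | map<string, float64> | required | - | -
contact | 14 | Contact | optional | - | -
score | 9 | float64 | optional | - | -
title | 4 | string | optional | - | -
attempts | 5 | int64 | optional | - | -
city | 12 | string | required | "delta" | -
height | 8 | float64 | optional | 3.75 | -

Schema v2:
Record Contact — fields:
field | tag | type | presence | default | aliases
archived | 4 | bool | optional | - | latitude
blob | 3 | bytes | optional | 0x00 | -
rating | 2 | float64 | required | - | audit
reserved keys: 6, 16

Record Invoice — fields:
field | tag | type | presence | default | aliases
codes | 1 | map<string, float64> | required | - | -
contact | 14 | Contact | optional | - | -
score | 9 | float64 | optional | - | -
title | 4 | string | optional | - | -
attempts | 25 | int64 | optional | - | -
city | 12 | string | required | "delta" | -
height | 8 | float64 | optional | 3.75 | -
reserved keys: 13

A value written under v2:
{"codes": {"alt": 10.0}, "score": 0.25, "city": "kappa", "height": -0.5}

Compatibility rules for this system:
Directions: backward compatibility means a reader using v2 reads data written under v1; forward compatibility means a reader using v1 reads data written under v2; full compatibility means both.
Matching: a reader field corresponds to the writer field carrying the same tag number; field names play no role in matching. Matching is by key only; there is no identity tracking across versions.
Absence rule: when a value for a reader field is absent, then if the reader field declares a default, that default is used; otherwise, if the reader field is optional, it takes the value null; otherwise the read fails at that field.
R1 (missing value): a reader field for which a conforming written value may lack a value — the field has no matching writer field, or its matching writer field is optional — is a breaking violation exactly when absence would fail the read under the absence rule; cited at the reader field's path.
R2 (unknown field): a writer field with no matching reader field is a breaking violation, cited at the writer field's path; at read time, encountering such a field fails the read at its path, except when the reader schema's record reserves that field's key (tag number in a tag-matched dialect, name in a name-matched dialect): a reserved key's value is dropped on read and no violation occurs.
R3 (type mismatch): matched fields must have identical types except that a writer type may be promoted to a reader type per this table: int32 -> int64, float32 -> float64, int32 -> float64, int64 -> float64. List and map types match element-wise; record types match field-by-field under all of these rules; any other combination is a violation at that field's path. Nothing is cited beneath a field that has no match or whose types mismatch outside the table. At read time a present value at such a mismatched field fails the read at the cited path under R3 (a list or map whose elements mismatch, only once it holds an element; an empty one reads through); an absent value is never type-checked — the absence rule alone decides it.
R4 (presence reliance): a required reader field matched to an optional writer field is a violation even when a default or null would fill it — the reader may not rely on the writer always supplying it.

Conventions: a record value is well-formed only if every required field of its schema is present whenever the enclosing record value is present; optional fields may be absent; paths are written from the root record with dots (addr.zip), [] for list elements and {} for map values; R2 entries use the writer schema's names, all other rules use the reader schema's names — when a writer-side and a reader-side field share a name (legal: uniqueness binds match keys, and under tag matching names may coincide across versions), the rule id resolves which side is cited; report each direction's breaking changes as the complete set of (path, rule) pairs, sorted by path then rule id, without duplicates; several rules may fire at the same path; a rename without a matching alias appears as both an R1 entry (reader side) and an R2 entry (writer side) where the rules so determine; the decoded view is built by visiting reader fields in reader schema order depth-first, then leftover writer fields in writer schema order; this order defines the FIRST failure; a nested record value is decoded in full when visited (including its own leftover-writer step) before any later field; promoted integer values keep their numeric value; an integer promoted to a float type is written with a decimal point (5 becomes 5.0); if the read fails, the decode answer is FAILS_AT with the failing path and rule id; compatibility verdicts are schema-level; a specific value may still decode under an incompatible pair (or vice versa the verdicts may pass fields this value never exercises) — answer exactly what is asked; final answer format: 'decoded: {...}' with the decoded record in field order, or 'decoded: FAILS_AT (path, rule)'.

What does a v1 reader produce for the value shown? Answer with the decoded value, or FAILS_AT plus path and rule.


decoded: {"codes": {"alt": 10.0}, "contact": null, "score": 0.25, "title": null, "attempts": null, "city": "kappa", "height": -0.5}

the writer's type comes first in each Invoice pair
migrating the Invoice value to v1:
  codes := {"alt": 10.0}
  contact := null (missing; optional => null)
  score := 0.25
  title := null (missing; optional => null)
  attempts := null (missing; optional => null)
  city := "kappa"
  height := -0.5
  => decoded: {"codes": {"alt": 10.0}, "contact": null, "score": 0.25, "title": null, "attempts": null, "city": "kappa", "height": -0.5}
ruling out the remaining Invoice differences:
  field attempts in record Invoice: tag 5 changed to 25 -> shifts the Invoice verdicts, not this decode
  field blob in record Contact: required changed to optional -> shifts the Invoice verdicts, not this decode


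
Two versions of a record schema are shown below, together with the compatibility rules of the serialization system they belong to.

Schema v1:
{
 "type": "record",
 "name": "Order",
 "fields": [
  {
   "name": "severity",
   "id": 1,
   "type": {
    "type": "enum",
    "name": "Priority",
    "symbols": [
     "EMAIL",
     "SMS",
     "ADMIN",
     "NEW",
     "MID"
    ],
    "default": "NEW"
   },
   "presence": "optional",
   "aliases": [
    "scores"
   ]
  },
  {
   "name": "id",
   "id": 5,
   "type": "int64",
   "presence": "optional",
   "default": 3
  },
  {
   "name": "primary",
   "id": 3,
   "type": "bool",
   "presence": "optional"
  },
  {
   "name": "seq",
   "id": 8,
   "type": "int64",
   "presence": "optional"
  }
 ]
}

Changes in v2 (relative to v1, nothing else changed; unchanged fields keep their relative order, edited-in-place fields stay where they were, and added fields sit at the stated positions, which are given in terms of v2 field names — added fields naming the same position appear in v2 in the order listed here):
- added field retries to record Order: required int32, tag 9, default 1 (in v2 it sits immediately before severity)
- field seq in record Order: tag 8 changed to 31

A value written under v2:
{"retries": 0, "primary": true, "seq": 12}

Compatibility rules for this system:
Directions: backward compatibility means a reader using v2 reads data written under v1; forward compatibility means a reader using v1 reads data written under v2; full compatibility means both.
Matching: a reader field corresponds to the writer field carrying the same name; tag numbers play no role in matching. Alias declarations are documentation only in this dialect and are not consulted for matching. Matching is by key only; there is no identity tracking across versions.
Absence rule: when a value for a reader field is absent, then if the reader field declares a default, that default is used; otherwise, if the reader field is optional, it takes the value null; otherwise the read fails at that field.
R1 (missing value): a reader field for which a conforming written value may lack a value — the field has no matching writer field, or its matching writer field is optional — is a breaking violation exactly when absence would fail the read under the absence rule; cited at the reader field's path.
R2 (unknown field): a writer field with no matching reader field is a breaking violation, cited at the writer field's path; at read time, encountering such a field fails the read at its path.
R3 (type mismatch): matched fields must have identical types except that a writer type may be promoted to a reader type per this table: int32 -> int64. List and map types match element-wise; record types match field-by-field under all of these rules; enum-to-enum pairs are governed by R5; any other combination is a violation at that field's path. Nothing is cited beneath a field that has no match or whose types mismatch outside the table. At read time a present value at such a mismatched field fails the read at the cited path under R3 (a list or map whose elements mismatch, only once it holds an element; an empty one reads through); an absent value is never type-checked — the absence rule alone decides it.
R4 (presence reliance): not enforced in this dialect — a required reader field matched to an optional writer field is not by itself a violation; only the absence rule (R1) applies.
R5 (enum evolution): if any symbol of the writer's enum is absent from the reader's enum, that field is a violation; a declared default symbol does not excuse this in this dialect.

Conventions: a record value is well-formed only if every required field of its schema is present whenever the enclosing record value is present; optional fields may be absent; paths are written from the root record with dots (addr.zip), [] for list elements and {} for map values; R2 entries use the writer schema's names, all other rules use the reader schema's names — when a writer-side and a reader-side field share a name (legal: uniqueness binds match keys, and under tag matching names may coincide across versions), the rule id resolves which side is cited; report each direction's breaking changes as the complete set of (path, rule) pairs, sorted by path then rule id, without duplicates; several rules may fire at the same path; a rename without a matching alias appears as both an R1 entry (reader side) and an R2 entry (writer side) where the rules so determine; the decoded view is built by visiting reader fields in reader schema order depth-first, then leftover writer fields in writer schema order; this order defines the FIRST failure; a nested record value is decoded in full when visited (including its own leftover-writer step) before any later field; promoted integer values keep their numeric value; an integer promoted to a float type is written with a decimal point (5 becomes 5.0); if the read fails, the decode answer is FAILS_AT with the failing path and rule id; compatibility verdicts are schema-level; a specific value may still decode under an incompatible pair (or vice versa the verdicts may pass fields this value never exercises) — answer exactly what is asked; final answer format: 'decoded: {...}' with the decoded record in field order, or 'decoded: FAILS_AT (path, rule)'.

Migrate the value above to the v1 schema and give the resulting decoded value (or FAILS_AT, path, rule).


decoded: FAILS_AT (retries, R2)

each type pair in Order: writer, then reader
decode (reader v1):
  severity := null (not supplied -> null)
  id := 3 (no value, default fills)
  primary := true
  seq := 12
  read fails at retries under R2 (unknown field)
  => FAILS_AT (retries, R2)
ruling out the remaining Order differences:
  field seq in record Order: tag 8 changed to 31 -> triggers nothing under the printed rules; the Order answer is the same either way


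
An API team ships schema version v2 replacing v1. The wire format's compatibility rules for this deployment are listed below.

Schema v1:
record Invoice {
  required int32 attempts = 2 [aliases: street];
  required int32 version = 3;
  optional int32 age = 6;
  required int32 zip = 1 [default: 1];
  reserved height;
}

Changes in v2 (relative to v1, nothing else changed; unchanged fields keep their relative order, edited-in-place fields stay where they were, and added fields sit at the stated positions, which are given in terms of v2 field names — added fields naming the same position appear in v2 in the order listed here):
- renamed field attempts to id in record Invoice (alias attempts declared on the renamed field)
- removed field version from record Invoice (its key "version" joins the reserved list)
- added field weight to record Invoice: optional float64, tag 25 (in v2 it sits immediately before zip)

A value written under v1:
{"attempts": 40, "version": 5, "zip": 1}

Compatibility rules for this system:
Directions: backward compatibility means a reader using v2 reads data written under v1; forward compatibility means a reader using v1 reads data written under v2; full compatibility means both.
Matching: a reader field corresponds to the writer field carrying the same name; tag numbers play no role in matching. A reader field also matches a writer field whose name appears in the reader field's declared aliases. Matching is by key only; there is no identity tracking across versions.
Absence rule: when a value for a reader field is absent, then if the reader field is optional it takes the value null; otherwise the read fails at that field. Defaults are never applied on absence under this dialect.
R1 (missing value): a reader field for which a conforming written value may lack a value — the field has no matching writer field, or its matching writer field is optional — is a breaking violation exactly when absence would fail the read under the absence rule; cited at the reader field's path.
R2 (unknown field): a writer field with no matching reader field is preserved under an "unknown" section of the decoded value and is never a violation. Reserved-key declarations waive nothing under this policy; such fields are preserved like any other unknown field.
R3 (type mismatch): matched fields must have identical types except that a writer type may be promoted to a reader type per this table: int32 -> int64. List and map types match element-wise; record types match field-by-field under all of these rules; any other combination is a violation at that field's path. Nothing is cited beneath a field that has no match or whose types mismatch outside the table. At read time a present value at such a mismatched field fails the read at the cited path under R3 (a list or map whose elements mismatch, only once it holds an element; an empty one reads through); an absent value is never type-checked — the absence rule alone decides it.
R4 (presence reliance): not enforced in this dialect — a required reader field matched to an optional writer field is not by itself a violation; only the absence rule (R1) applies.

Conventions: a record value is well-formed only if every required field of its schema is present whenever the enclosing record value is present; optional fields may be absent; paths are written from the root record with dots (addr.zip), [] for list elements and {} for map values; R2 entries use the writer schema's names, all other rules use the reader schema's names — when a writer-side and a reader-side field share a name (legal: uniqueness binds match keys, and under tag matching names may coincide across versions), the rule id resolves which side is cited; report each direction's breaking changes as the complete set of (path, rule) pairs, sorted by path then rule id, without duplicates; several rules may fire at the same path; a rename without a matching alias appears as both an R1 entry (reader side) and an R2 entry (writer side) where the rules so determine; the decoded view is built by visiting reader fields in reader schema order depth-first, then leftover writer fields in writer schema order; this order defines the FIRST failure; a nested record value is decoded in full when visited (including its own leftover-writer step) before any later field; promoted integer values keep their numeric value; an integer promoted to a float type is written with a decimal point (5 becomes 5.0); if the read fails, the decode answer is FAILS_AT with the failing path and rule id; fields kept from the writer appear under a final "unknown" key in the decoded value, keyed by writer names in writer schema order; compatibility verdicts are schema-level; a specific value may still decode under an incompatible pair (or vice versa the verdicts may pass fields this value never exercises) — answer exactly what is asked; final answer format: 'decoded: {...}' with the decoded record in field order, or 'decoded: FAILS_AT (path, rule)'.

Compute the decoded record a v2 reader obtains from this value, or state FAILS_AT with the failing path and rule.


decoded: {"id": 40, "age": null, "weight": null, "zip": 1, "unknown": {"version": 5}}

each type pair in Invoice: writer, then reader
decoding the Invoice value with the v2 reader:
  id := 40 (from writer attempts)
  age := null (missing; optional => null)
  weight := null (missing; optional => null)
  zip := 1
  writer version: kept under "unknown"
  => decoded: {"id": 40, "age": null, "weight": null, "zip": 1, "unknown": {"version": 5}}


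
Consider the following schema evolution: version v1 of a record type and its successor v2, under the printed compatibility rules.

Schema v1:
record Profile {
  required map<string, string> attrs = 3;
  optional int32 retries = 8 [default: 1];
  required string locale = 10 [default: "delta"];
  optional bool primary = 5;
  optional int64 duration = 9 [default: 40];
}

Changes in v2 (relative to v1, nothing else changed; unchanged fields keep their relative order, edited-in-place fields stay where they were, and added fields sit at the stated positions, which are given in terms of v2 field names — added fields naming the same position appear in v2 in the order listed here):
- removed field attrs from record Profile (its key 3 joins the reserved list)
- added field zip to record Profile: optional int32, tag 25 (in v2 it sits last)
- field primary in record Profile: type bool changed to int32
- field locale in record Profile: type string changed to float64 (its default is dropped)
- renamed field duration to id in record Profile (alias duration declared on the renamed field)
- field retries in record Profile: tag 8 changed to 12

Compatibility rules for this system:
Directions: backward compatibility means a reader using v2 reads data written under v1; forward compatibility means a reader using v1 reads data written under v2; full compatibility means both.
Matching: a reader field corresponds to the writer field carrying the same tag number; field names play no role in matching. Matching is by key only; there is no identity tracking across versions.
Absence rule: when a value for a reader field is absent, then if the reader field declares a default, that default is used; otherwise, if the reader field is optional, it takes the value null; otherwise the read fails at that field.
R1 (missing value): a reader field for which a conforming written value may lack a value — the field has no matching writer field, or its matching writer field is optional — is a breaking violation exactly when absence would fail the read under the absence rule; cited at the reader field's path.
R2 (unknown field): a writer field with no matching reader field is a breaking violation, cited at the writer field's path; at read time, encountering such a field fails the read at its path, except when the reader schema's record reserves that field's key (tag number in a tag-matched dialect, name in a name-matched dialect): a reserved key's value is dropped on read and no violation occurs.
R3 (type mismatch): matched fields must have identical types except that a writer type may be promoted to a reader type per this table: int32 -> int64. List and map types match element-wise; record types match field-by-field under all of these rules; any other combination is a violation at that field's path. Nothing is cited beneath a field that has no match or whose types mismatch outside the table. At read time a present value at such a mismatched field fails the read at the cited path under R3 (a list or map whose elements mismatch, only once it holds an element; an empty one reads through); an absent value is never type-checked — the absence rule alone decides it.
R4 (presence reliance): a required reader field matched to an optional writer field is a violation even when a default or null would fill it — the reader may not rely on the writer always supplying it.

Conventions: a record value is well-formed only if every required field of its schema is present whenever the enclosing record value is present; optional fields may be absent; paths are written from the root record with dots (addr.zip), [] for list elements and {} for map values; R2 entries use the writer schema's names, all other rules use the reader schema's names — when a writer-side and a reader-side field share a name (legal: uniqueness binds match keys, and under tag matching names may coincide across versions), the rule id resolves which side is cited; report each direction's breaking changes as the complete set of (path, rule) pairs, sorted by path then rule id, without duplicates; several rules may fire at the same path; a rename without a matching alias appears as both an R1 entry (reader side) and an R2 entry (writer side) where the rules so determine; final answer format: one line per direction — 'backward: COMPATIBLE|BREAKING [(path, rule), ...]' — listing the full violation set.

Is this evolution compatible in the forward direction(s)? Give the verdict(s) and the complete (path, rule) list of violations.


in Profile below, arrows point writer -> reader
forward pass over Profile, reader schema v1, writer schema v2:
  attrs: no writer match
  retries: no writer match
  float64 -> string, writer required: locale aligns to locale
  int32 -> bool, writer optional: primary aligns to primary
  int64 -> int64, writer optional: duration aligns to id
  writer field retries has no reader counterpart
  writer field zip has no reader counterpart
  rule R1 violated at attrs
  rule R3 violated at locale
  rule R3 violated at primary
  rule R2 violated at retries
  rule R2 violated at zip
  => 5 violation(s): forward is BREAKING for Profile
remaining Profile differences; none change what is asked:
  renamed field duration to id in record Profile (alias duration declared on the renamed field) -> fires no rule on Profile, leaving the asked answer as it is

forward: BREAKING [(attrs, R1), (locale, R3), (primary, R3), (retries, R2), (zip, R2)]


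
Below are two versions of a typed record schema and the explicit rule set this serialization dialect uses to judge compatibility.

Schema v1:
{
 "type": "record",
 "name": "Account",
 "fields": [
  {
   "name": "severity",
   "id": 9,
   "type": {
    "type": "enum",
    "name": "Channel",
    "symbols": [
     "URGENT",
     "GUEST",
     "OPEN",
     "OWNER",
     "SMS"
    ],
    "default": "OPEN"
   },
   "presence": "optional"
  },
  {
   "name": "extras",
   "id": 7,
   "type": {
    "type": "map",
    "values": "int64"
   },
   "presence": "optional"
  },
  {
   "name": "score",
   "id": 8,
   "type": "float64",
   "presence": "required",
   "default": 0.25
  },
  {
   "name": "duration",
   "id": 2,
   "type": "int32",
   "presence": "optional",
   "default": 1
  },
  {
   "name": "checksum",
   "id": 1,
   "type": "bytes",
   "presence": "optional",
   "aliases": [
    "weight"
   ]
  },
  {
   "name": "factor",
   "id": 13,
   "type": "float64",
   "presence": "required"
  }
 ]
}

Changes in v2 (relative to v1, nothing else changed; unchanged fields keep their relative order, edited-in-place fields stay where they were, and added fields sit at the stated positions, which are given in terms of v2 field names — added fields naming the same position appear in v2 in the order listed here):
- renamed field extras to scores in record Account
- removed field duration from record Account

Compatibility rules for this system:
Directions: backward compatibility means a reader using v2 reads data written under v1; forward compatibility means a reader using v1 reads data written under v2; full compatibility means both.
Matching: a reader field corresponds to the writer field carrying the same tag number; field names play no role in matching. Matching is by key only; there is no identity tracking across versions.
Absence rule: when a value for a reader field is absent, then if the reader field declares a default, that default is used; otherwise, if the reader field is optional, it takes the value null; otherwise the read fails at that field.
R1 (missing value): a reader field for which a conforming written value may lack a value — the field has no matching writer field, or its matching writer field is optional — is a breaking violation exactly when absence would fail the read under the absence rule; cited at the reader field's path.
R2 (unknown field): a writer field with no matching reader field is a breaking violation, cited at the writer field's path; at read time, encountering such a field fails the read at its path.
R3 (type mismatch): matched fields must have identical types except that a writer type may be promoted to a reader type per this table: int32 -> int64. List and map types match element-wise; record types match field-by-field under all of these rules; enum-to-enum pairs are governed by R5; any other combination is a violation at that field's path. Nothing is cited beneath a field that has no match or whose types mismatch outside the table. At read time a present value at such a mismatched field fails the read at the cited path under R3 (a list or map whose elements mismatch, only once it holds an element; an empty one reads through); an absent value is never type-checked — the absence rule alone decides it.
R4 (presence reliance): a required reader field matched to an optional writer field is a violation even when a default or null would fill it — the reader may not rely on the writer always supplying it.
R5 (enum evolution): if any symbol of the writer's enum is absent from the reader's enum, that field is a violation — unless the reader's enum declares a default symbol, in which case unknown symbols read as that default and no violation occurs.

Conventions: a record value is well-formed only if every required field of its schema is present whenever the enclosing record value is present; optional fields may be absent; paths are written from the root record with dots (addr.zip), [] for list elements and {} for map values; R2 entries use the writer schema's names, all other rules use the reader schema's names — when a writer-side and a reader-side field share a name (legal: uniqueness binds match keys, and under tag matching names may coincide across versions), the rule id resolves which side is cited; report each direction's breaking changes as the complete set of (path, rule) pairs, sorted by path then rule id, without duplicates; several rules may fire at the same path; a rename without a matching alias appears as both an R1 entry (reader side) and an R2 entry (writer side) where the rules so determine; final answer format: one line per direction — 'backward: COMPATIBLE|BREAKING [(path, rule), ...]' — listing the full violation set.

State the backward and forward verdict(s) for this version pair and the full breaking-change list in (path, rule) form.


backward: BREAKING [(duration, R2)]; forward: COMPATIBLE []

in Account below, arrows point writer -> reader
backward for Account (reader v2, writer v1):
  severity <- severity (Channel -> Channel, writer optional)
  scores <- extras (map<string, int64> -> map<string, int64>, writer optional)
  score <- score (float64 -> float64, writer required)
  checksum <- checksum (bytes -> bytes, writer optional)
  factor <- factor (float64 -> float64, writer required)
  leftover writer field: duration
  R2 fires at duration
  => 1 violation(s): backward is BREAKING for Account
forward for Account (reader v1, writer v2):
  severity <- severity (Channel -> Channel, writer optional)
  extras <- scores (map<string, int64> -> map<string, int64>, writer optional)
  score <- score (float64 -> float64, writer required)
  duration: no writer-side match
  checksum <- checksum (bytes -> bytes, writer optional)
  factor <- factor (float64 -> float64, writer required)
  nothing fires on Account: forward is COMPATIBLE


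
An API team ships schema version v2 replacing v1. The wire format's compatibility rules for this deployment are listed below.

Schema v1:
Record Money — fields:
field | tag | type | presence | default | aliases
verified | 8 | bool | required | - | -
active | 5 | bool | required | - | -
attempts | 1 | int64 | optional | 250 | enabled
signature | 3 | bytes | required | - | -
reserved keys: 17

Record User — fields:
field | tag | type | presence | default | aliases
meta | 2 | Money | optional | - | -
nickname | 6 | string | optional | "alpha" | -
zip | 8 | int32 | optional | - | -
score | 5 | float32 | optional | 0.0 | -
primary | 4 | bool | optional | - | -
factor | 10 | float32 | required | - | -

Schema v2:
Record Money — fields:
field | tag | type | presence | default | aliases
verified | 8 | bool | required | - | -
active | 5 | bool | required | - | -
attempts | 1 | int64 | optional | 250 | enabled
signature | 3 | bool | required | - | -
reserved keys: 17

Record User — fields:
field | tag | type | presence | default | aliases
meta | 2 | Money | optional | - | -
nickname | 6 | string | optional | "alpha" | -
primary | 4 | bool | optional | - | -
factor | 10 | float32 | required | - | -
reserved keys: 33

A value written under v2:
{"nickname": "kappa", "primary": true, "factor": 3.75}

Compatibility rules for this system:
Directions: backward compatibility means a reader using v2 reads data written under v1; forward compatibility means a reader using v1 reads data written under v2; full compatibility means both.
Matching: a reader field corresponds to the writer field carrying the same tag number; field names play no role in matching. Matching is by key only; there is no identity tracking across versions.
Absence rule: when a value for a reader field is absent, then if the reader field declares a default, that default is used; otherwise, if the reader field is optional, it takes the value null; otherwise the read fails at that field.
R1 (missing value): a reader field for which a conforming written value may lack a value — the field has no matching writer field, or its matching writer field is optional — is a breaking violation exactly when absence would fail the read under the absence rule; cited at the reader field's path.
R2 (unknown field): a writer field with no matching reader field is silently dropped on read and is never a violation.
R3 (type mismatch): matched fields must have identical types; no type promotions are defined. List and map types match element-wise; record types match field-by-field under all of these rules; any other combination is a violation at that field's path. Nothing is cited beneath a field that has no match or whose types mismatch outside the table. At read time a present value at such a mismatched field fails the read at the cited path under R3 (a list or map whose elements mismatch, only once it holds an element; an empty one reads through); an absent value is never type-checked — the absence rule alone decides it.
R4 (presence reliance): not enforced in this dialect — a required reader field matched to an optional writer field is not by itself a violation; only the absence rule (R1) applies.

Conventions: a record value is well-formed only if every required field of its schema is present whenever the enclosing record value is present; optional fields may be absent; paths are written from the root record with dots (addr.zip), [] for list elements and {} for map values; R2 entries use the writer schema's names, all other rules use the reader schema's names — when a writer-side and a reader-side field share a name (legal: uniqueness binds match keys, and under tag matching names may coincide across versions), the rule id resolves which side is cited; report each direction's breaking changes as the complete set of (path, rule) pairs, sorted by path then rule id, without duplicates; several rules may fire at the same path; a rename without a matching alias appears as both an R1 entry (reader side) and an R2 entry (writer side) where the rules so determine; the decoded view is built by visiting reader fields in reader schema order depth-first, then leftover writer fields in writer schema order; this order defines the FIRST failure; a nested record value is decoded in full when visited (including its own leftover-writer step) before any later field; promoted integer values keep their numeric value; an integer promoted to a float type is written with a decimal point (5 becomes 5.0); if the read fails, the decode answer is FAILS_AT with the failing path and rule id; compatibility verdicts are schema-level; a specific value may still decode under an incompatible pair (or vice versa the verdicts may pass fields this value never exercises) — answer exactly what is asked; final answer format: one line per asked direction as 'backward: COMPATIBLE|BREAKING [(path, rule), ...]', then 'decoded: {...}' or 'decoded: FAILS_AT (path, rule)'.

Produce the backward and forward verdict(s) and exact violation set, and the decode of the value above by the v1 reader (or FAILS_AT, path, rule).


backward: BREAKING [(meta.signature, R3)]; forward: BREAKING [(meta.signature, R3)]; decoded: {"meta": null, "nickname": "kappa", "zip": null, "score": 0.0, "primary": true, "factor": 3.75}

the writer's type comes first in each User pair
backward for User (reader v2, writer v1):
  writer optional, Money -> Money: reader meta maps from writer meta
  writer optional, string -> string: reader nickname maps from writer nickname
  writer optional, bool -> bool: reader primary maps from writer primary
  writer required, float32 -> float32: reader factor maps from writer factor
  leftover writer field: zip
  leftover writer field: score
  writer required, bool -> bool: reader meta.verified maps from writer meta.verified
  writer required, bool -> bool: reader meta.active maps from writer meta.active
  writer optional, int64 -> int64: reader meta.attempts maps from writer meta.attempts
  writer required, bytes -> bool: reader meta.signature maps from writer meta.signature
  R3 fires at meta.signature
  => backward verdict for User: BREAKING, 1 violation(s)
forward for User (reader v1, writer v2):
  writer optional, Money -> Money: reader meta maps from writer meta
  writer optional, string -> string: reader nickname maps from writer nickname
  zip: no writer-side match
  score: no writer-side match
  writer optional, bool -> bool: reader primary maps from writer primary
  writer required, float32 -> float32: reader factor maps from writer factor
  writer required, bool -> bool: reader meta.verified maps from writer meta.verified
  writer required, bool -> bool: reader meta.active maps from writer meta.active
  writer optional, int64 -> int64: reader meta.attempts maps from writer meta.attempts
  writer required, bool -> bytes: reader meta.signature maps from writer meta.signature
  R3 fires at meta.signature
  => forward verdict for User: BREAKING, 1 violation(s)
decode (reader v1):
  meta := null (absent, optional -> null)
  nickname := "kappa"
  zip := null (absent, optional -> null)
  score := 0.0 (absent -> default)
  primary := true
  factor := 3.75
  => decoded: {"meta": null, "nickname": "kappa", "zip": null, "score": 0.0, "primary": true, "factor": 3.75}


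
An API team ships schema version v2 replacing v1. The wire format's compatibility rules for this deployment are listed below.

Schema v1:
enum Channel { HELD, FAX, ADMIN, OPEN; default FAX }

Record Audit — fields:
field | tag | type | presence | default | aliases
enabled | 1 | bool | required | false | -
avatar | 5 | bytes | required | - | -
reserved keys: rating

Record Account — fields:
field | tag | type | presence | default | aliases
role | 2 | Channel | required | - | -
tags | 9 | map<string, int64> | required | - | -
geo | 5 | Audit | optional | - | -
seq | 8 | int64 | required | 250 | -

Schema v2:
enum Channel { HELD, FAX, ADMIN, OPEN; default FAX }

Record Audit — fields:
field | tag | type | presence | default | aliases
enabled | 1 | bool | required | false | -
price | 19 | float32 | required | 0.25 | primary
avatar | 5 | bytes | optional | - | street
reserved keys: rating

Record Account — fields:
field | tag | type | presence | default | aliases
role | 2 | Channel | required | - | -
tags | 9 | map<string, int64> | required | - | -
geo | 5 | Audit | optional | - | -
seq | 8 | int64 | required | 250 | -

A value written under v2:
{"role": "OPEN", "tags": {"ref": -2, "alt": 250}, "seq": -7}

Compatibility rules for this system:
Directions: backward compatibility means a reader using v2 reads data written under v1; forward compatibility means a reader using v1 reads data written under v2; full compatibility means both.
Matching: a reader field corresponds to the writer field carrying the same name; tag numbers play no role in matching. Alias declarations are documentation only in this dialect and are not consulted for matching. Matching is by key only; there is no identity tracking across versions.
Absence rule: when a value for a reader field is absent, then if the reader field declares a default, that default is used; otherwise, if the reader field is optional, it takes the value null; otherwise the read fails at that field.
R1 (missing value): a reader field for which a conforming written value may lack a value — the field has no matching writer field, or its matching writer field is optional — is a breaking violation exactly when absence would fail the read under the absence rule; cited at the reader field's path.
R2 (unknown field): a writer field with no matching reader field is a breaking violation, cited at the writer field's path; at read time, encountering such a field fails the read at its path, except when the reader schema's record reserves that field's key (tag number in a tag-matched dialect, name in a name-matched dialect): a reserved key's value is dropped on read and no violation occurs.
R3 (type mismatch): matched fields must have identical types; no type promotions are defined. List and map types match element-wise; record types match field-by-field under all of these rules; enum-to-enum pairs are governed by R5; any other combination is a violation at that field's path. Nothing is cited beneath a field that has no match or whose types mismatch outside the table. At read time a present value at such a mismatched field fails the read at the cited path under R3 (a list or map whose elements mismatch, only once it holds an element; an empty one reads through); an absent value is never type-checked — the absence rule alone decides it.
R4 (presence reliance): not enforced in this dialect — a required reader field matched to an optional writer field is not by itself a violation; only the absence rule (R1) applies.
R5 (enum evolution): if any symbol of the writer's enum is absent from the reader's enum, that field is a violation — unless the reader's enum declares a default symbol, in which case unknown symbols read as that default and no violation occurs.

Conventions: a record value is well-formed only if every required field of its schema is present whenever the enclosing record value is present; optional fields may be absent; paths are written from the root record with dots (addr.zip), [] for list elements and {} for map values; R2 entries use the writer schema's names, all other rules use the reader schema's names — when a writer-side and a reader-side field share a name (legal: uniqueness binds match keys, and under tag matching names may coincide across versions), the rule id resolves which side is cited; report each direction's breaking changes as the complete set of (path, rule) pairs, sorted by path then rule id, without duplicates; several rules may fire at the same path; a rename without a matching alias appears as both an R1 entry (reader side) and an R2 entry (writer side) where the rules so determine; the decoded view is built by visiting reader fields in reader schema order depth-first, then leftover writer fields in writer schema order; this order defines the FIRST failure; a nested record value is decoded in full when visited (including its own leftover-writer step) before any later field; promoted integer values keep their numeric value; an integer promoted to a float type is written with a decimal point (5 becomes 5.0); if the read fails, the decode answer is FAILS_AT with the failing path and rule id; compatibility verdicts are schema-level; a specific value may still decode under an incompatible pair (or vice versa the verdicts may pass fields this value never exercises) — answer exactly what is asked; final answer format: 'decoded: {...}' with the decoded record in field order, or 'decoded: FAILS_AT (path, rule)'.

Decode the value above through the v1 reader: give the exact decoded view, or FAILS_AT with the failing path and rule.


decoded: {"role": "OPEN", "tags": {"ref": -2, "alt": 250}, "geo": null, "seq": -7}

the writer's type comes first in each Account pair
decode (reader v1):
  role := "OPEN"
  tags := {"ref": -2, "alt": 250}
  geo := null (absent, optional -> null)
  seq := -7
  => decoded: {"role": "OPEN", "tags": {"ref": -2, "alt": 250}, "geo": null, "seq": -7}
the rest of the Account diff is inert for this question:
  field avatar in record Audit: required changed to optional -> shifts the Account verdicts, not this decode
  added field price to record Audit: required float32, tag 19, default 0.25 (in v2 it sits immediately before avatar) -> shifts the Account verdicts, not this decode
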